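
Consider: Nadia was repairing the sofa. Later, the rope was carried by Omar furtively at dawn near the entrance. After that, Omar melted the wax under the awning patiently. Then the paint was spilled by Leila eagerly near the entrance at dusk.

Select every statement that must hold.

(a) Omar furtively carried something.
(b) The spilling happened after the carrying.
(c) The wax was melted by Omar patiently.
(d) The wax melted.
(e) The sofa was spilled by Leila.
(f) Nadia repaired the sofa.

(a), (b), (c), (d)

(a) Entailed — every conjunct here is already in the original carrying event.
(b) Entailed — the narrative places the carrying before the spilling.
(c) Entailed — dropping 'under the awning' leaves a sub-description the original still satisfies.
(d) Entailed — 'Omar melted the wax' is causative; it entails the inchoative 'the wax melted'.
(e) Not entailed — Leila spilled the paint, not the sofa; the sofa belongs to the repairing event.
(f) Not entailed — 'was repairing' is progressive on an accomplishment; it does not entail the completed 'repaired'.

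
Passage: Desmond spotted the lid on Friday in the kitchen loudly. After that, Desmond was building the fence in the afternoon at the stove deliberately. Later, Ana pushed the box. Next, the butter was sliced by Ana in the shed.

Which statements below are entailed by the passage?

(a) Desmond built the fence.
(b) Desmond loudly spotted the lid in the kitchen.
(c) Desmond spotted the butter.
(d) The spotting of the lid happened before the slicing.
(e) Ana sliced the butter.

(b), (d), (e)

(a) Not entailed — 'was building' is progressive on an accomplishment; it does not entail the completed 'built'.
(b) Entailed — every conjunct here is already in the original spotting event.
(c) Not entailed — Desmond spotted the lid, not the butter; the butter belongs to the slicing event.
(d) Entailed — the narrative places the spotting before the slicing.
(e) Entailed — this follows by dropping conjuncts from the slicing event's description.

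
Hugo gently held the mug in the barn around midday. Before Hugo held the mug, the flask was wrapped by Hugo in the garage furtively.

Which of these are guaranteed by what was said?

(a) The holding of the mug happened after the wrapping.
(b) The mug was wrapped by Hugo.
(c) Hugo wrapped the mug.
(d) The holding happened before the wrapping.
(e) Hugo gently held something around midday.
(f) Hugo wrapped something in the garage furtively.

(a), (e), (f)

(a) Entailed — the narrative places the wrapping before the holding.
(b) Not entailed — Hugo wrapped the flask, not the mug; the mug belongs to the holding event.
(c) Not entailed — Hugo wrapped the flask, not the mug; the mug belongs to the holding event.
(d) Not entailed — the narrative places the wrapping before the holding, not after.
(e) Entailed — dropping 'in the barn' and generalizing the patient leaves a sub-description the original still satisfies.
(f) Entailed — generalizing the patient leaves a sub-description the original still satisfies.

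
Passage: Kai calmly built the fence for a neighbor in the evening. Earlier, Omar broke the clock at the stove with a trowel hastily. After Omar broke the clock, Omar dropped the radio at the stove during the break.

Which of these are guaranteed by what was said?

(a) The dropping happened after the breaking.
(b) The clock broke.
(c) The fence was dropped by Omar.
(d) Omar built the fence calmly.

(a) Entailed — the narrative places the breaking before the dropping.
(b) Entailed — 'Omar broke the clock' is causative; it entails the inchoative 'the clock broke'.
(c) Not entailed — Omar dropped the radio, not the fence; the fence belongs to the building event.
(d) Not entailed — the passage has Kai building the fence, not Omar.

(a), (b)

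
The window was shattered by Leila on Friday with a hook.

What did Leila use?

'with a hook' marks the instrument of the shattering event.

a hook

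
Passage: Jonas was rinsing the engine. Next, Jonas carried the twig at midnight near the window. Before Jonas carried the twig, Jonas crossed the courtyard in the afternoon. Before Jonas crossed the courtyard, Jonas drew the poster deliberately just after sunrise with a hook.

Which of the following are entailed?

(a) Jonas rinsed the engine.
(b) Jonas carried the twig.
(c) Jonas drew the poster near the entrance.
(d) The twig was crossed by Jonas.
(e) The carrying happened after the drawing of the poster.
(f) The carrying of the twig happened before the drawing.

(a) Entailed — 'rinse' is an activity; 'was rinsing' entails that some rinsing happened, so 'rinsed' holds.
(b) Entailed — every conjunct here is already in the original carrying event.
(c) Not entailed — 'near the entrance' adds information not in the original event.
(d) Not entailed — Jonas crossed the courtyard, not the twig; the twig belongs to the carrying event.
(e) Entailed — the narrative places the drawing before the carrying.
(f) Not entailed — the narrative places the drawing before the carrying, not after.

(a), (b), (e)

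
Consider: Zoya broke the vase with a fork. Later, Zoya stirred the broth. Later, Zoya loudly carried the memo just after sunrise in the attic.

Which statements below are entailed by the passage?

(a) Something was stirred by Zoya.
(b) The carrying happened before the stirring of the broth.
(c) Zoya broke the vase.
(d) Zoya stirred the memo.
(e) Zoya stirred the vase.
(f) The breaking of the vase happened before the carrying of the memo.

(a), (c), (f)

(a) Entailed — generalizing the patient leaves a sub-description the original still satisfies.
(b) Not entailed — the narrative places the stirring before the carrying, not after.
(c) Entailed — the original entails any weakening of itself; this just drops 'with a fork'.
(d) Not entailed — Zoya stirred the broth, not the memo; the memo belongs to the carrying event.
(e) Not entailed — Zoya stirred the broth, not the vase; the vase belongs to the breaking event.
(f) Entailed — the narrative places the breaking before the carrying.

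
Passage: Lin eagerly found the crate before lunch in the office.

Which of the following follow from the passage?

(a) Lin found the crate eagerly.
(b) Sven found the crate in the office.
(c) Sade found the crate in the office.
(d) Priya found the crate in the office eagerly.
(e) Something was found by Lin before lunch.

(a), (e)

(a) Entailed — every conjunct here is already in the original finding event.
(b) Not entailed — the passage has Lin finding the crate, not Sven.
(c) Not entailed — the passage has Lin finding the crate, not Sade.
(d) Not entailed — the passage has Lin finding the crate, not Priya.
(e) Entailed — dropping 'eagerly', 'in the office' and generalizing the patient leaves a sub-description the original still satisfies.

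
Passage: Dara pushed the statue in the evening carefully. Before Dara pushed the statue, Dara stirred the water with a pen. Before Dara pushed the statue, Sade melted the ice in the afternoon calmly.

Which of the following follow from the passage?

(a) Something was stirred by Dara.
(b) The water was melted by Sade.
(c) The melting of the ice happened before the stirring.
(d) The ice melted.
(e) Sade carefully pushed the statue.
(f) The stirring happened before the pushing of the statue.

(a), (d), (f)

(a) Entailed — this follows by dropping conjuncts from the stirring event's description.
(b) Not entailed — Sade melted the ice, not the water; the water belongs to the stirring event.
(c) Not entailed — the narrative doesn't order the melting relative to the stirring.
(d) Entailed — 'Sade melted the ice' is causative; it entails the inchoative 'the ice melted'.
(e) Not entailed — the passage has Dara pushing the statue, not Sade.
(f) Entailed — the narrative places the stirring before the pushing.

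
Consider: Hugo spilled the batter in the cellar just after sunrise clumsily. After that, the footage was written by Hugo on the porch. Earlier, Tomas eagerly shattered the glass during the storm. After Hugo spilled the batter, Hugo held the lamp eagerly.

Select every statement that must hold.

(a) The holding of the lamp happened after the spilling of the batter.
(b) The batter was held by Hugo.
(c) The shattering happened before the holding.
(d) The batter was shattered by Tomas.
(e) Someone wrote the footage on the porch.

(a), (e)

(a) Entailed — the narrative places the spilling before the holding.
(b) Not entailed — Hugo held the lamp, not the batter; the batter belongs to the spilling event.
(c) Not entailed — the narrative doesn't order the shattering relative to the holding.
(d) Not entailed — Tomas shattered the glass, not the batter; the batter belongs to the spilling event.
(e) Entailed — generalizing the agent leaves a sub-description the original still satisfies.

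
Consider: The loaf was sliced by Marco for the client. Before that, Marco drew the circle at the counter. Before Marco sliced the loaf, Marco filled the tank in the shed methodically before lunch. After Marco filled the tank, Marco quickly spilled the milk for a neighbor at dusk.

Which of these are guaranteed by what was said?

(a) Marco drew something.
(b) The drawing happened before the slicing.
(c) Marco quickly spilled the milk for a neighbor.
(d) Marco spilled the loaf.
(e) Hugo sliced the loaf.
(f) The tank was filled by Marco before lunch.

(a), (b), (c), (f)

(a) Entailed — dropping 'at the counter' and generalizing the patient leaves a sub-description the original still satisfies.
(b) Entailed — the narrative places the drawing before the slicing.
(c) Entailed — dropping 'at dusk' leaves a sub-description the original still satisfies.
(d) Not entailed — Marco spilled the milk, not the loaf; the loaf belongs to the slicing event.
(e) Not entailed — the passage has Marco slicing the loaf, not Hugo.
(f) Entailed — the original entails any weakening of itself; this just drops 'in the shed', 'methodically'.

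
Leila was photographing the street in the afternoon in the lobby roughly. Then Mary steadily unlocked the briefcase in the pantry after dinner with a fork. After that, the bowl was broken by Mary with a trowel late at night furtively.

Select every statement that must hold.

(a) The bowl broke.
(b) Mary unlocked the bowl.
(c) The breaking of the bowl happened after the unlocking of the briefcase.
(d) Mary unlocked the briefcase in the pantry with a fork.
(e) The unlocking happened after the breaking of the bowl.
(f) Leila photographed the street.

(a) Entailed — 'Mary broke the bowl' is causative; it entails the inchoative 'the bowl broke'.
(b) Not entailed — Mary unlocked the briefcase, not the bowl; the bowl belongs to the breaking event.
(c) Entailed — the narrative places the unlocking before the breaking.
(d) Entailed — every conjunct here is already in the original unlocking event.
(e) Not entailed — the narrative places the unlocking before the breaking, not after.
(f) Not entailed — 'was photographing' is progressive on an accomplishment; it does not entail the completed 'photographed'.

(a), (c), (d)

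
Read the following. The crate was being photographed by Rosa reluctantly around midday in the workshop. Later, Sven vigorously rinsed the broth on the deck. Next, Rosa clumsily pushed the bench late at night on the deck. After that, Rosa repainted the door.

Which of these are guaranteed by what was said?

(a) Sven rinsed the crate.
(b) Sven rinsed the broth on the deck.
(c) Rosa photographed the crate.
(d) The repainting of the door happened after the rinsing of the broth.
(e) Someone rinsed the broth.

(a) Not entailed — Sven rinsed the broth, not the crate; the crate belongs to the photographing event.
(b) Entailed — this follows by dropping conjuncts from the rinsing event's description.
(c) Not entailed — 'was photographing' is progressive on an accomplishment; it does not entail the completed 'photographed'.
(d) Entailed — the narrative places the rinsing before the repainting.
(e) Entailed — every conjunct here is already in the original rinsing event.

(b), (d), (e)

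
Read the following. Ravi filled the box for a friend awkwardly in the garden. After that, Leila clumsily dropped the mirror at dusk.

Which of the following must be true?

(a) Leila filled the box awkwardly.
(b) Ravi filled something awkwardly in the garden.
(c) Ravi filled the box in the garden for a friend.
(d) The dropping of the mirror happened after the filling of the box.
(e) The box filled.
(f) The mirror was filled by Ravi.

(b), (c), (d), (e)

(a) Not entailed — the passage has Ravi filling the box, not Leila.
(b) Entailed — every conjunct here is already in the original filling event.
(c) Entailed — every conjunct here is already in the original filling event.
(d) Entailed — the narrative places the filling before the dropping.
(e) Entailed — 'Ravi filled the box' is causative; it entails the inchoative 'the box filled'.
(f) Not entailed — Ravi filled the box, not the mirror; the mirror belongs to the dropping event.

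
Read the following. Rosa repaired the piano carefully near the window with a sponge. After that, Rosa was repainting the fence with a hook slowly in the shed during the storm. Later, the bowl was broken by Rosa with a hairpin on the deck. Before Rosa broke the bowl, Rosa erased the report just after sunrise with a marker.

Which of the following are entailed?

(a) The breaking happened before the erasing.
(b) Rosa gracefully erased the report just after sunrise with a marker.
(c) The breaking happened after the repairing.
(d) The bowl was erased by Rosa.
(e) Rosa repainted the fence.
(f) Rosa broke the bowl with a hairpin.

(c), (f)

(a) Not entailed — the narrative places the erasing before the breaking, not after.
(b) Not entailed — 'gracefully' adds information not in the original event.
(c) Entailed — the narrative places the repairing before the breaking.
(d) Not entailed — Rosa erased the report, not the bowl; the bowl belongs to the breaking event.
(e) Not entailed — 'was repainting' is progressive on an accomplishment; it does not entail the completed 'repainted'.
(f) Entailed — every conjunct here is already in the original breaking event.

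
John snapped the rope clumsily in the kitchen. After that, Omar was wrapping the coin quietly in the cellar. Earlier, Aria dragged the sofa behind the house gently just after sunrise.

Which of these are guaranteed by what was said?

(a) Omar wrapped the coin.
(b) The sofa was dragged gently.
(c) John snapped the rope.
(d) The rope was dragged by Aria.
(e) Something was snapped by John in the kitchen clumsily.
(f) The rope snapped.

(a) Not entailed — 'was wrapping' is progressive on an accomplishment; it does not entail the completed 'wrapped'.
(b) Entailed — every conjunct here is already in the original dragging event.
(c) Entailed — the original entails any weakening of itself; this just drops 'clumsily', 'in the kitchen'.
(d) Not entailed — Aria dragged the sofa, not the rope; the rope belongs to the snapping event.
(e) Entailed — this follows by dropping conjuncts from the snapping event's description.
(f) Entailed — 'John snapped the rope' is causative; it entails the inchoative 'the rope snapped'.

(b), (c), (e), (f)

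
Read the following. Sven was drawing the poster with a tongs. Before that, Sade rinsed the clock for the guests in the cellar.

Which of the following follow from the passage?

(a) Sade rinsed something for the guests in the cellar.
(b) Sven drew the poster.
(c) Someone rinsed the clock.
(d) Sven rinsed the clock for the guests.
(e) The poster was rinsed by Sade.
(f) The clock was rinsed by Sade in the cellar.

(a), (c), (f)

(a) Entailed — generalizing the patient leaves a sub-description the original still satisfies.
(b) Not entailed — 'was drawing' is progressive on an accomplishment; it does not entail the completed 'drew'.
(c) Entailed — the original entails any weakening of itself; this just drops 'for the guests', 'in the cellar' and generalizes the agent.
(d) Not entailed — the passage has Sade rinsing the clock, not Sven.
(e) Not entailed — Sade rinsed the clock, not the poster; the poster belongs to the drawing event.
(f) Entailed — this follows by dropping conjuncts from the rinsing event's description.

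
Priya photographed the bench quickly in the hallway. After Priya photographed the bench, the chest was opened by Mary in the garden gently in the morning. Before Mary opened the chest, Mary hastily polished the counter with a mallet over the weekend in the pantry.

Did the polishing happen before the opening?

The narrative orders the polishing before the opening.

yes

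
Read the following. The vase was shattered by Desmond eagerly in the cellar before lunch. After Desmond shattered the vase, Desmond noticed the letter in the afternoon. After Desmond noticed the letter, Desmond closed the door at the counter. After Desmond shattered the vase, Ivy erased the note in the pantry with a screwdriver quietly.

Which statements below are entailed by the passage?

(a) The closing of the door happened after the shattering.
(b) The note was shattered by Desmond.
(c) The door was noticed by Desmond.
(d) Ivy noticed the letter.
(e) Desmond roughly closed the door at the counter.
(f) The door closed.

(a) Entailed — the narrative places the shattering before the closing.
(b) Not entailed — Desmond shattered the vase, not the note; the note belongs to the erasing event.
(c) Not entailed — Desmond noticed the letter, not the door; the door belongs to the closing event.
(d) Not entailed — the passage has Desmond noticing the letter, not Ivy.
(e) Not entailed — 'roughly' adds information not in the original event.
(f) Entailed — 'Desmond closed the door' is causative; it entails the inchoative 'the door closed'.

(a), (f)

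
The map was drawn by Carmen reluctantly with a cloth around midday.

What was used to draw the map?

'with a cloth' marks the instrument of the drawing event.

a cloth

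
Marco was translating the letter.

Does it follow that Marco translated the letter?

no

'was translating' is progressive; for an accomplishment like 'translate the letter', it doesn't entail completion.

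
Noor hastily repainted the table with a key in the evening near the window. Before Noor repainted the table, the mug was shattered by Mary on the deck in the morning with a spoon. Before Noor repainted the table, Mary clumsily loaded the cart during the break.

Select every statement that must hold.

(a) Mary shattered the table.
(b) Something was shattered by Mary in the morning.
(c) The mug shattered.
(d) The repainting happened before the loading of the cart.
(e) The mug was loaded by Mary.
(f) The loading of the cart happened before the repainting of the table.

(b), (c), (f)

(a) Not entailed — Mary shattered the mug, not the table; the table belongs to the repainting event.
(b) Entailed — the original entails any weakening of itself; this just drops 'on the deck', 'with a spoon' and generalizes the patient.
(c) Entailed — 'Mary shattered the mug' is causative; it entails the inchoative 'the mug shattered'.
(d) Not entailed — the narrative places the loading before the repainting, not after.
(e) Not entailed — Mary loaded the cart, not the mug; the mug belongs to the shattering event.
(f) Entailed — the narrative places the loading before the repainting.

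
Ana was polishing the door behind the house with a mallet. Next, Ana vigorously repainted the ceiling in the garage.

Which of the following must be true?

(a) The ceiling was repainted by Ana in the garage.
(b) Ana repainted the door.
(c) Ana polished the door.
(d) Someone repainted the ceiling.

(a) Entailed — the original entails any weakening of itself; this just drops 'vigorously'.
(b) Not entailed — Ana repainted the ceiling, not the door; the door belongs to the polishing event.
(c) Entailed — 'polish' is an activity; 'was polishing' entails that some polishing happened, so 'polished' holds.
(d) Entailed — this follows by dropping conjuncts from the repainting event's description.

(a), (c), (d)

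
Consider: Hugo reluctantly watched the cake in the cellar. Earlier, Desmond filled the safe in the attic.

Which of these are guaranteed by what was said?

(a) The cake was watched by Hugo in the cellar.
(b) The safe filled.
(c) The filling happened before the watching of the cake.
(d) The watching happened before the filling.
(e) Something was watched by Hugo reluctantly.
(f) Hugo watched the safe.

(a), (b), (c), (e)

(a) Entailed — the original entails any weakening of itself; this just drops 'reluctantly'.
(b) Entailed — 'Desmond filled the safe' is causative; it entails the inchoative 'the safe filled'.
(c) Entailed — the narrative places the filling before the watching.
(d) Not entailed — the narrative places the filling before the watching, not after.
(e) Entailed — the original entails any weakening of itself; this just drops 'in the cellar' and generalizes the patient.
(f) Not entailed — Hugo watched the cake, not the safe; the safe belongs to the filling event.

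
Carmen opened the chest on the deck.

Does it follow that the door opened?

no

Nothing is said about any door; only the chest is affected.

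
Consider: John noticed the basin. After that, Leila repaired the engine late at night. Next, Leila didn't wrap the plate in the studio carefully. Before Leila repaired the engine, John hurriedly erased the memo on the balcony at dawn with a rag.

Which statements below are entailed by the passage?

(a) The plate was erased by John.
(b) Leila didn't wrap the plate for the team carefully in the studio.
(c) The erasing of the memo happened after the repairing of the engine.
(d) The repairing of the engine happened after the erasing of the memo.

(a) Not entailed — John erased the memo, not the plate; the plate belongs to the wrapping event.
(b) Entailed — under negation, adding a further restriction is entailed: if no such wrapping event occurred, none occurred for the team either.
(c) Not entailed — the narrative places the erasing before the repairing, not after.
(d) Entailed — the narrative places the erasing before the repairing.

(b), (d)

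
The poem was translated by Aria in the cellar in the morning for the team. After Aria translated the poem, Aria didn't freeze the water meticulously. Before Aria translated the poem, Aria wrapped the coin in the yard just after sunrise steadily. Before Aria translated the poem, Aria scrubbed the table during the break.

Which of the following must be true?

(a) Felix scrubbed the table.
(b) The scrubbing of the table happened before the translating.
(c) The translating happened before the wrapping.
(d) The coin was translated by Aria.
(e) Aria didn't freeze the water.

(b)

(a) Not entailed — the passage has Aria scrubbing the table, not Felix.
(b) Entailed — the narrative places the scrubbing before the translating.
(c) Not entailed — the narrative places the wrapping before the translating, not after.
(d) Not entailed — Aria translated the poem, not the coin; the coin belongs to the wrapping event.
(e) Not entailed — dropping 'meticulously' under negation is not valid — the original leaves open that Aria froze the water some other way.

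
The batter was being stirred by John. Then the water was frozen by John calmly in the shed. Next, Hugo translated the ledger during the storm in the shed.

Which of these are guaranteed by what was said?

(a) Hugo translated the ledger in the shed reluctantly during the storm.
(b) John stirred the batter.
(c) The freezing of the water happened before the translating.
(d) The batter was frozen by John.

(a) Not entailed — 'reluctantly' adds information not in the original event.
(b) Entailed — 'stir' is an activity; 'was stirring' entails that some stirring happened, so 'stirred' holds.
(c) Entailed — the narrative places the freezing before the translating.
(d) Not entailed — John froze the water, not the batter; the batter belongs to the stirring event.

(b), (c)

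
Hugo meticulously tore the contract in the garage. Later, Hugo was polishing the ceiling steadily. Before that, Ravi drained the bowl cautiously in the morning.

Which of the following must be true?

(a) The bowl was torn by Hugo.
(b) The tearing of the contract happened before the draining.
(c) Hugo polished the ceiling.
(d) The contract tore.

(c), (d)

(a) Not entailed — Hugo tore the contract, not the bowl; the bowl belongs to the draining event.
(b) Not entailed — the narrative doesn't order the tearing relative to the draining.
(c) Entailed — 'polish' is an activity; 'was polishing' entails that some polishing happened, so 'polished' holds.
(d) Entailed — 'Hugo tore the contract' is causative; it entails the inchoative 'the contract tore'.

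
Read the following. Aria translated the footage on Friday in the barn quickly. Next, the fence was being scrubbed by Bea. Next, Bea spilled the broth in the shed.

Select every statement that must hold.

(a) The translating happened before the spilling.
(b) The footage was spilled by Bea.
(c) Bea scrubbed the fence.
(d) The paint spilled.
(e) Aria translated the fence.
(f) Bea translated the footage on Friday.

(a), (c)

(a) Entailed — the narrative places the translating before the spilling.
(b) Not entailed — Bea spilled the broth, not the footage; the footage belongs to the translating event.
(c) Entailed — 'scrub' is an activity; 'was scrubbing' entails that some scrubbing happened, so 'scrubbed' holds.
(d) Not entailed — the broth is what spilled, not the paint.
(e) Not entailed — Aria translated the footage, not the fence; the fence belongs to the scrubbing event.
(f) Not entailed — the passage has Aria translating the footage, not Bea.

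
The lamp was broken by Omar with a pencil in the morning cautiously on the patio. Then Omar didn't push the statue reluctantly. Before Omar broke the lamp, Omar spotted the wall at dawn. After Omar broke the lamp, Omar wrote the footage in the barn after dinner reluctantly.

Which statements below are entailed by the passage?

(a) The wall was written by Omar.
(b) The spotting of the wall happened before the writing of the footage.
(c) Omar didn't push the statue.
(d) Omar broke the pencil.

(b)

(a) Not entailed — Omar wrote the footage, not the wall; the wall belongs to the spotting event.
(b) Entailed — the narrative places the spotting before the writing.
(c) Not entailed — dropping 'reluctantly' under negation is not valid — the original leaves open that Omar pushed the statue some other way.
(d) Not entailed — the pencil is the instrument, not what was broken.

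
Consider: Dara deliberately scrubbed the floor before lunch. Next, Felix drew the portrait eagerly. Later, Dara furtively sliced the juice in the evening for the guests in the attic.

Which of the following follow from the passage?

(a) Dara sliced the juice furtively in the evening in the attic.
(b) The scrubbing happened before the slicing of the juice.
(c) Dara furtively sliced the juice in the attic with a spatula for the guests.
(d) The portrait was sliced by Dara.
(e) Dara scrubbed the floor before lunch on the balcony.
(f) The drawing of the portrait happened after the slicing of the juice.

(a), (b)

(a) Entailed — every conjunct here is already in the original slicing event.
(b) Entailed — the narrative places the scrubbing before the slicing.
(c) Not entailed — 'with a spatula' adds information not in the original event.
(d) Not entailed — Dara sliced the juice, not the portrait; the portrait belongs to the drawing event.
(e) Not entailed — 'on the balcony' adds information not in the original event.
(f) Not entailed — the narrative places the drawing before the slicing, not after.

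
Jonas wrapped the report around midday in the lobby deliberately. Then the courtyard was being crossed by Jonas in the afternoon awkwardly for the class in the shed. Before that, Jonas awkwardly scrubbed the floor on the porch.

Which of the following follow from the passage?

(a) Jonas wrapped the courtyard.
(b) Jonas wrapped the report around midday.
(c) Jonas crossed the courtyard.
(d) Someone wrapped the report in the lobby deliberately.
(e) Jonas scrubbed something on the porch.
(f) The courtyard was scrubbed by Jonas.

(a) Not entailed — Jonas wrapped the report, not the courtyard; the courtyard belongs to the crossing event.
(b) Entailed — every conjunct here is already in the original wrapping event.
(c) Not entailed — 'was crossing' is progressive on an accomplishment; it does not entail the completed 'crossed'.
(d) Entailed — dropping 'around midday' and generalizing the agent leaves a sub-description the original still satisfies.
(e) Entailed — this follows by dropping conjuncts from the scrubbing event's description.
(f) Not entailed — Jonas scrubbed the floor, not the courtyard; the courtyard belongs to the crossing event.

(b), (d), (e)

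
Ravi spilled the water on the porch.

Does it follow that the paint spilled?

Nothing is said about any paint; only the water is affected.

no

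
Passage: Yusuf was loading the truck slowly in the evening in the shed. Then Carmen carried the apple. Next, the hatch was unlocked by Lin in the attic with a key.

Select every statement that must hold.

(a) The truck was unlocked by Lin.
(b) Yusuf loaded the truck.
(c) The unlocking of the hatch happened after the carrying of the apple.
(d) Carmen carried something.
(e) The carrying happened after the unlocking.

(c), (d)

(a) Not entailed — Lin unlocked the hatch, not the truck; the truck belongs to the loading event.
(b) Not entailed — 'was loading' is progressive on an accomplishment; it does not entail the completed 'loaded'.
(c) Entailed — the narrative places the carrying before the unlocking.
(d) Entailed — this follows by dropping conjuncts from the carrying event's description.
(e) Not entailed — the narrative places the carrying before the unlocking, not after.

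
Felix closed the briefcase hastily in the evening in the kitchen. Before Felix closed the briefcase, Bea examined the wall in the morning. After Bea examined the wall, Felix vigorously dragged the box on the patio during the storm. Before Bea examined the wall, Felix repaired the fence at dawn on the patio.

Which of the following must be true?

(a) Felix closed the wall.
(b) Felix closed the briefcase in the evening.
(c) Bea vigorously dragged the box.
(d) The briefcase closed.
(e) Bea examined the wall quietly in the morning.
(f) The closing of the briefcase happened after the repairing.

(a) Not entailed — Felix closed the briefcase, not the wall; the wall belongs to the examining event.
(b) Entailed — dropping 'hastily', 'in the kitchen' leaves a sub-description the original still satisfies.
(c) Not entailed — the passage has Felix dragging the box, not Bea.
(d) Entailed — 'Felix closed the briefcase' is causative; it entails the inchoative 'the briefcase closed'.
(e) Not entailed — 'quietly' adds information not in the original event.
(f) Entailed — the narrative places the repairing before the closing.

(b), (d), (f)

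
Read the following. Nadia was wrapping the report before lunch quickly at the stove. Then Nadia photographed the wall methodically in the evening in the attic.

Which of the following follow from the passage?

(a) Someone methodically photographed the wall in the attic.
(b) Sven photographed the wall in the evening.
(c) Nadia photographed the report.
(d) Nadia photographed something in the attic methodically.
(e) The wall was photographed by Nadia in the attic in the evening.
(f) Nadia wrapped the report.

(a), (d), (e)

(a) Entailed — the original entails any weakening of itself; this just drops 'in the evening' and generalizes the agent.
(b) Not entailed — the passage has Nadia photographing the wall, not Sven.
(c) Not entailed — Nadia photographed the wall, not the report; the report belongs to the wrapping event.
(d) Entailed — dropping 'in the evening' and generalizing the patient leaves a sub-description the original still satisfies.
(e) Entailed — every conjunct here is already in the original photographing event.
(f) Not entailed — 'was wrapping' is progressive on an accomplishment; it does not entail the completed 'wrapped'.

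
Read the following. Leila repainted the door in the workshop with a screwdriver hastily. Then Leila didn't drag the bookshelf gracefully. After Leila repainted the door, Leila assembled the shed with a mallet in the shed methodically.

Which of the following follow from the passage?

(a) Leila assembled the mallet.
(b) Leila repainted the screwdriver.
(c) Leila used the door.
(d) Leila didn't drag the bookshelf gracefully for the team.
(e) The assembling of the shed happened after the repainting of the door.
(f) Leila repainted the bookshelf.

(d), (e)

(a) Not entailed — the mallet is the instrument, not what was assembled.
(b) Not entailed — the screwdriver is the instrument, not what was repainted.
(c) Not entailed — the door is the patient, not an instrument — Leila used a screwdriver.
(d) Entailed — under negation, adding a further restriction is entailed: if no such dragging event occurred, none occurred for the team either.
(e) Entailed — the narrative places the repainting before the assembling.
(f) Not entailed — Leila repainted the door, not the bookshelf; the bookshelf belongs to the dragging event.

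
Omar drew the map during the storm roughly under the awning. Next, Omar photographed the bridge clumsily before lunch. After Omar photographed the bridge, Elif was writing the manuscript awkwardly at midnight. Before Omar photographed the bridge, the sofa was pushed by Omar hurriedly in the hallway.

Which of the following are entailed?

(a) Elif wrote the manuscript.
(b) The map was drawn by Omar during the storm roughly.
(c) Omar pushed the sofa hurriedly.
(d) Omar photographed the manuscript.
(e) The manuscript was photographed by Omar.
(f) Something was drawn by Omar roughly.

(b), (c), (f)

(a) Not entailed — 'was writing' is progressive on an accomplishment; it does not entail the completed 'wrote'.
(b) Entailed — every conjunct here is already in the original drawing event.
(c) Entailed — the original entails any weakening of itself; this just drops 'in the hallway'.
(d) Not entailed — Omar photographed the bridge, not the manuscript; the manuscript belongs to the writing event.
(e) Not entailed — Omar photographed the bridge, not the manuscript; the manuscript belongs to the writing event.
(f) Entailed — every conjunct here is already in the original drawing event.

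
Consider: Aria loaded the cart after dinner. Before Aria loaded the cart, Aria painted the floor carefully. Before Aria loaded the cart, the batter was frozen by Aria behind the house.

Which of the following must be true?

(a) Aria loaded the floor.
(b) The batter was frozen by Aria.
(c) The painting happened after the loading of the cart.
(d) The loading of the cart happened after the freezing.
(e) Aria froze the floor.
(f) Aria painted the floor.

(a) Not entailed — Aria loaded the cart, not the floor; the floor belongs to the painting event.
(b) Entailed — this follows by dropping conjuncts from the freezing event's description.
(c) Not entailed — the narrative places the painting before the loading, not after.
(d) Entailed — the narrative places the freezing before the loading.
(e) Not entailed — Aria froze the batter, not the floor; the floor belongs to the painting event.
(f) Entailed — every conjunct here is already in the original painting event.

(b), (d), (f)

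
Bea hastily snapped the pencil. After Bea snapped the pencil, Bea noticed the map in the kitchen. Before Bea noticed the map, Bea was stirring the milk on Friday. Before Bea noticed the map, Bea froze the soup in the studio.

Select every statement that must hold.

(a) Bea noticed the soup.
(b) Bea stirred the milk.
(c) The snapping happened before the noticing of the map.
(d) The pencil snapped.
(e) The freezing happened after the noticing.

(b), (c), (d)

(a) Not entailed — Bea noticed the map, not the soup; the soup belongs to the freezing event.
(b) Entailed — 'stir' is an activity; 'was stirring' entails that some stirring happened, so 'stirred' holds.
(c) Entailed — the narrative places the snapping before the noticing.
(d) Entailed — 'Bea snapped the pencil' is causative; it entails the inchoative 'the pencil snapped'.
(e) Not entailed — the narrative places the freezing before the noticing, not after.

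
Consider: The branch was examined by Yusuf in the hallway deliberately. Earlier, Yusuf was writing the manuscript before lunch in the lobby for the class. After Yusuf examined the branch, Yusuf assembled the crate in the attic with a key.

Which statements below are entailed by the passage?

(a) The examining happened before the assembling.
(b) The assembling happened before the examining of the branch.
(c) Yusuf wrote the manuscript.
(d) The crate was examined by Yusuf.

(a) Entailed — the narrative places the examining before the assembling.
(b) Not entailed — the narrative places the examining before the assembling, not after.
(c) Not entailed — 'was writing' is progressive on an accomplishment; it does not entail the completed 'wrote'.
(d) Not entailed — Yusuf examined the branch, not the crate; the crate belongs to the assembling event.

(a)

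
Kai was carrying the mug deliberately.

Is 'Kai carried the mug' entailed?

yes

'carry' is atelic; if Kai was carrying the mug, then Kai carried the mug (for some time).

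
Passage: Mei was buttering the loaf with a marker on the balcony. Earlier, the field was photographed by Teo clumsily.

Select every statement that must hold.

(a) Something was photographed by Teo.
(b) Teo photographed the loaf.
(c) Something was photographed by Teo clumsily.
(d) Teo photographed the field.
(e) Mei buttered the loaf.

(a) Entailed — every conjunct here is already in the original photographing event.
(b) Not entailed — Teo photographed the field, not the loaf; the loaf belongs to the buttering event.
(c) Entailed — generalizing the patient leaves a sub-description the original still satisfies.
(d) Entailed — dropping 'clumsily' leaves a sub-description the original still satisfies.
(e) Not entailed — 'was buttering' is progressive on an accomplishment; it does not entail the completed 'buttered'.

(a), (c), (d)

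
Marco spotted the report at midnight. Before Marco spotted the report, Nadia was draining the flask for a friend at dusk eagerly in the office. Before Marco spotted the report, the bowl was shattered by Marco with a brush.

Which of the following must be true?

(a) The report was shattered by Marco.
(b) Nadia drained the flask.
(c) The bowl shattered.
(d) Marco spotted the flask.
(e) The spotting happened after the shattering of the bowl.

(c), (e)

(a) Not entailed — Marco shattered the bowl, not the report; the report belongs to the spotting event.
(b) Not entailed — 'was draining' is progressive on an accomplishment; it does not entail the completed 'drained'.
(c) Entailed — 'Marco shattered the bowl' is causative; it entails the inchoative 'the bowl shattered'.
(d) Not entailed — Marco spotted the report, not the flask; the flask belongs to the draining event.
(e) Entailed — the narrative places the shattering before the spotting.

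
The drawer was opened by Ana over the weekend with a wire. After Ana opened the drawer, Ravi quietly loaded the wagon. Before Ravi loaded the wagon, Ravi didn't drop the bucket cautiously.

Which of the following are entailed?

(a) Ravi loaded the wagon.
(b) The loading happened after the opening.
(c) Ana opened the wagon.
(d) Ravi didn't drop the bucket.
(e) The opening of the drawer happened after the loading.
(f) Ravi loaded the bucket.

(a) Entailed — every conjunct here is already in the original loading event.
(b) Entailed — the narrative places the opening before the loading.
(c) Not entailed — Ana opened the drawer, not the wagon; the wagon belongs to the loading event.
(d) Not entailed — dropping 'cautiously' under negation is not valid — the original leaves open that Ravi dropped the bucket some other way.
(e) Not entailed — the narrative places the opening before the loading, not after.
(f) Not entailed — Ravi loaded the wagon, not the bucket; the bucket belongs to the dropping event.

(a), (b)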